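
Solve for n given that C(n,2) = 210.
21

C(n,2) = n(n−1)/2! is increasing in n, and n(n−1) = 2!·210 = 420 ≈ (n−0.5)^2 gives n ≈ 21.0. Check: C(19,2) = 171, C(20,2) = 190, C(21,2) = 210 ✓. So n = 21.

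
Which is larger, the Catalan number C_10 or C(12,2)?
C_10

Working:
C_10 = C(20,10)/(10+1) = 184,756/11 = 16,796; C(12,2) = 66.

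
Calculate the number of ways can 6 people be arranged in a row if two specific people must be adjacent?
240

Solution: Treat pair as unit: (6-1)! arrangements × 2 internal orders = 240.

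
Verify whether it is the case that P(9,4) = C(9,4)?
False

P(9,4) = 3,024 but C(9,4) = 126; they differ by a factor of 4! = 24, so the statement does not hold.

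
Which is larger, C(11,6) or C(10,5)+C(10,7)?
C(11,6)=462; C(10,5)+C(10,7)=252+120=372.

Answer: C(11,6)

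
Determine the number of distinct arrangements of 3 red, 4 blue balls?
35
Multinomial: 7!/(3! × 4!) = 35.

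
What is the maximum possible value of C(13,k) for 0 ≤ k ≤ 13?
Maximum at k = 6 or k = 7: C(13,6) = 1,716.

Answer: 1,716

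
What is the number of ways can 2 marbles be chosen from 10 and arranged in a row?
90

Working:
P(10,2) = 10!/(10-2)! = 90.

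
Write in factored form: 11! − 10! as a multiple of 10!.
10 × 10! = 36,288,000

Solution: 11! − 10! = 11·10! − 10! = (11 − 1)·10! = 10 × 10! = 36,288,000.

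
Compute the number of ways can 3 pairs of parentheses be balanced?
5

Solution: Using the Catalan number formula: C_n = C(2n, n) / (n+1)
C_3 = C(6, 3) / (3+1)
     = 20 / 4
     = 5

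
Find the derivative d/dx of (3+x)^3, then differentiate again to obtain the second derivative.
First derivative: 3(3+x)^{2}. Second derivative: 3·2·(3+x)^{1} = 6(3+x)^{1}.

Answer: 6(3+x)^1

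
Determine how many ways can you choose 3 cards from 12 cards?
220

Explanation: C(12,3) = 12! / (3! × (12-3)!)
         = 12! / (3! × 9!)
         = 220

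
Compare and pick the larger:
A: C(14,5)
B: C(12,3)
A=C(14,5)=2,002, B=C(12,3)=220.

Answer: A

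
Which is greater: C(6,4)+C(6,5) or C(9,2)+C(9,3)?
C(9,2)+C(9,3)

Explanation: First=21, Second=120.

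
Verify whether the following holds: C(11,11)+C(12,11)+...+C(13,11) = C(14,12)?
True
Hockey stick identity gives Σ = C(14,12) = 91; RHS C(14,12) = 91.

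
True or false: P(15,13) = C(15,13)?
P(15,13) = 653,837,184,000 and C(15,13) = 105; P(n,r) = r! × C(n,r) so P > C whenever r ≥ 2.
Final answer: False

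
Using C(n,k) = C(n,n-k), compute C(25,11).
4,457,400

Working:
C(25,11) = C(25,14) = 4,457,400.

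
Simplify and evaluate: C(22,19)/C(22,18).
4/19

C(n,k+1)/C(n,k) = (n−k)/(k+1). Here (22−18)/(18+1) = 4/19 = 4/19.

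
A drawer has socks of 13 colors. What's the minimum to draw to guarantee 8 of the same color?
92

Working:
Worst case: 7 of each = 91. One more: 92.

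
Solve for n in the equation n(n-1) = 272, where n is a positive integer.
17

Solution: n² − n − 272 = 0, so n = (1 ± √(1 + 4·272))/2 = (1 ± √1,089)/2 = (1 ± 33)/2, i.e. n = 17 or n = -16. Taking the positive root, n = 17 (check: 17×16 = 272).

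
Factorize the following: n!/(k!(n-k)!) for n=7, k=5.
C(7,5) = 21

Working:
This is the binomial coefficient C(7,5) = 21.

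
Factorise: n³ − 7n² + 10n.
n(n − 2)(n − 5)

Solution: n³ − 7n² + 10n = n(n² − 7n + 10) = n(n − 2)(n − 5).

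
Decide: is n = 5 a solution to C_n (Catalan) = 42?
Yes

Explanation: C_5 = C(10,5)/(5+1) = 252/6 = 42, which equals 42.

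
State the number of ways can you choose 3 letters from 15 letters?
455

Working:
C(15,3) = 15! / (3! × (15-3)!)
         = 15! / (3! × 12!)
         = 455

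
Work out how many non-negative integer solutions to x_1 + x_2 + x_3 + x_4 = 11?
364

C(11+4-1, 4-1) = 364.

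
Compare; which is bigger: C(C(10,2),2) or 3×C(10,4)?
C(C(10,2),2)

Working:
C(C(10,2),2)=990, 3×C(10,4)=630.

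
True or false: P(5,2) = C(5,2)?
False
P(5,2) = 20 and C(5,2) = 10; P(n,r) = r! × C(n,r) so P > C whenever r ≥ 2.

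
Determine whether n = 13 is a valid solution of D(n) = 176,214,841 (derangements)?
D(13) = (13-1)·[D(12) + D(11)] = 12·[176,214,841 + 14,684,570] = 2,290,792,932, which does not equal 176,214,841.
Final answer: No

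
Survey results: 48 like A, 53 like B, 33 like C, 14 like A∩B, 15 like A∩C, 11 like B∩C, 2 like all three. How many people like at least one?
96

Working:
|A∪B∪C| = 48+53+33-14-15-11+2 = 96.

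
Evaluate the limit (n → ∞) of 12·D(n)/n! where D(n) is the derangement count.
12/e

D(n)/n! → 1/e, so 12·D(n)/n! → 12/e.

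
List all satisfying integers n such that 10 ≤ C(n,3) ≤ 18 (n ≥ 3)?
5

Working:
C(4,3)=4; C(5,3)=10; C(6,3)=20. So valid n = 5.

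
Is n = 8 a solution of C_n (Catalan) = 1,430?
C_8 = C(16,8)/(8+1) = 12,870/9 = 1,430, which equals 1,430.
Final answer: Yes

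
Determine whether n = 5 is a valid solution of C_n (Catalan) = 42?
Yes
C_5 = C(10,5)/(5+1) = 252/6 = 42, which equals 42.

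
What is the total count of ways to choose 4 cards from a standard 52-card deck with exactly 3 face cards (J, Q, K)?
8,800
12 face cards and 40 non-face cards: C(12,3) × C(40,1) = 220 × 40 = 8,800.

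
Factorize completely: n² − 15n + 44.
(n − 4)(n − 11)

Seek roots whose sum is 15 and product is 44: (4, 11). So n² − 15n + 44 = (n − 4)(n − 11).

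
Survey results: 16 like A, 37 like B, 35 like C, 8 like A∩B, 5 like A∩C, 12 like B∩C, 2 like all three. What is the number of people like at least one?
65

|A∪B∪C| = 16+37+35-8-5-12+2 = 65.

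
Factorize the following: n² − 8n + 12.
(n − 2)(n − 6)

Reasoning: Seek roots whose sum is 8 and product is 12: (2, 6). So n² − 8n + 12 = (n − 2)(n − 6).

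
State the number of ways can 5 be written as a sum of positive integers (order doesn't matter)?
7
Pentagonal recurrence p(n) = p(n−1) + p(n−2) − p(n−5) − p(n−7) + …: p(5) = p(4) + p(3) − p(0) = 5 + 3 − 1 = 7.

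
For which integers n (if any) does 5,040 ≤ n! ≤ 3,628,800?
7, 8, 9, 10

n! is strictly increasing; 7! = 5,040 and 10! = 3,628,800, so valid n = 7, 8, 9, 10.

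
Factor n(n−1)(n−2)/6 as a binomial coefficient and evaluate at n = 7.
C(n,3); C(7,3) = 35
n(n−1)(n−2)/6 = n!/(3!(n−3)!) = C(n,3). At n = 7: C(7,3) = 35.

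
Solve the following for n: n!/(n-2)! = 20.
5

Working:
n!/(n-2)! = n×(n-1), a product of 2 consecutive integers ≈ (n−0.5)^2. 20^(1/2) + 0.5 ≈ 5.0; check n = 5: 5×4 = 20 ✓. So n = 5.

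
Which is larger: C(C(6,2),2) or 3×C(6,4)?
C(C(6,2),2)

Explanation: C(C(6,2),2)=105, 3×C(6,4)=45.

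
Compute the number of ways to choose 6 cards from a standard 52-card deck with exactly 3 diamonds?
2,613,754

Reasoning: 13 diamonds and 39 non-diamonds: C(13,3) × C(39,3) = 286 × 9139 = 2,613,754.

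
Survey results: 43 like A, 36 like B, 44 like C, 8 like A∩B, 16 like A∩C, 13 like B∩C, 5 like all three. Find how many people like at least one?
91

|A∪B∪C| = 43+36+44-8-16-13+5 = 91.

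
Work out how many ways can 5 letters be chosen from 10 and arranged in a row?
30,240

Solution: P(10,5) = 10!/(10-5)! = 30,240.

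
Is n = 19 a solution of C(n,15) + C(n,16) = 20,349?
C(19,15) + C(19,16) = 3,876 + 969 = 4,845, which does not equal 20,349.
Final answer: No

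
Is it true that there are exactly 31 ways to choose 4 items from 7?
C(7,4) = 35 ≠ 31.

Answer: False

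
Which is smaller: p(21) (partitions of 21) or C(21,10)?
p(21)

Solution: Pentagonal recurrence p(n) = p(n−1) + p(n−2) − p(n−5) − p(n−7) + …: p(21) = p(20) + p(19) − p(16) − p(14) + p(9) + p(6) = 627 + 490 − 231 − 135 + 30 + 11 = 792; C(21,10) = 352,716.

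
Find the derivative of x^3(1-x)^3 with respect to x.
3x^2(1-x)^3 - 3x^3(1-x)^2

Explanation: Product rule: 3x^{2}(1-x)^{3} + x^3·(-3)(1-x)^{2}.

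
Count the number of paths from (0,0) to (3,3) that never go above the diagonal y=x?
5

Reasoning: Counted by the Catalan number C_3: C_3 = C(6,3)/(3+1) = 20/4 = 5.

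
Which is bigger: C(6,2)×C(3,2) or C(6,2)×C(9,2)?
C(6,2)×C(9,2)

C(6,2)×C(3,2)=45, C(6,2)×C(9,2)=540.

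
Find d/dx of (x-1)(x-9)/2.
d/dx[(x-1)(x-9)] = (x-9) + (x-1) = 2x - 10. Dividing by 2 gives (2x - 10)/2.

Answer: (2x - 10)/2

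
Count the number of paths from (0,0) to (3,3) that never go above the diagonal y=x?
5

Explanation: Counted by the Catalan number C_3: C_3 = C(6,3)/(3+1) = 20/4 = 5.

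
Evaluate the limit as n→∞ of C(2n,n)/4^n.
C(2n,n) ~ 4^n/√(πn), so C(2n,n)/4^n ~ 1/√(πn) → 0.

Answer: 0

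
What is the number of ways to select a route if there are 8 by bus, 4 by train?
12

Explanation: By the addition principle: 8 + 4 = 12.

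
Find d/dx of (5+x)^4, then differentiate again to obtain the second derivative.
12(5+x)^2

First derivative: 4(5+x)^{3}. Second derivative: 4·3·(5+x)^{2} = 12(5+x)^{2}.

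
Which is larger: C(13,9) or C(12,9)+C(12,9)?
C(13,9)=715; C(12,9)+C(12,9)=220+220=440.
Final answer: C(13,9)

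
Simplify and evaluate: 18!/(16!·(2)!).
153

Working:
This is C(18,16) = 153.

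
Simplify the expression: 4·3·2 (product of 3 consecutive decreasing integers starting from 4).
24
This is P(4,3) = 4!/(1)! = 24.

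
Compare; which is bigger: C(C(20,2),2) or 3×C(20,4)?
C(C(20,2),2)

Working:
C(C(20,2),2)=17,955, 3×C(20,4)=14,535.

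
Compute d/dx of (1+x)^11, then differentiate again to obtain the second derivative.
First derivative: 11(1+x)^{10}. Second derivative: 11·10·(1+x)^{9} = 110(1+x)^{9}.
Final answer: 110(1+x)^9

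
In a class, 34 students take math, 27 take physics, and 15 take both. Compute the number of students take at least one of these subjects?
46

Explanation: |A∪B| = |A|+|B|-|A∩B| = 34+27-15 = 46.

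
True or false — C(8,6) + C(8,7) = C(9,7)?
Pascal's identity: LHS = 28 + 8 = 36; RHS = C(9,7) = 36. Both sides agree, so the statement holds.

Answer: True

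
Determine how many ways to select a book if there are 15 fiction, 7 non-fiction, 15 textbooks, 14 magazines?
51

Explanation: By the addition principle: 15 + 7 + 15 + 14 = 51.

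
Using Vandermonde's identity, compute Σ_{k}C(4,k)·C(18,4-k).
7,315

= C(4+18,4) = C(22,4) = 7,315.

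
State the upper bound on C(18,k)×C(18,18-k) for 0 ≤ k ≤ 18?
2,363,904,400

Solution: C(18,k)·C(18,18-k) = C(18,k)², maximised at the centre k = 9: C(18,9)² = 2,363,904,400.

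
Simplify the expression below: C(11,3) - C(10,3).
45

Solution: C(11,3) - C(10,3) = C(10,2) = 45.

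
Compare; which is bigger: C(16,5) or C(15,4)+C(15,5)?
By Pascal's identity: C(16,5) = C(15,4)+C(15,5) = 4,368. Equal.

Answer: Equal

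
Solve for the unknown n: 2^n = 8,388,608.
8,388,608 = 1,024 × 1,024 × 8 = 2^10 × 2^10 × 2^3 = 2^23, so n = 23.
Final answer: 23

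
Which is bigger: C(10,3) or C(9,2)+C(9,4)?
C(10,3)=120; C(9,2)+C(9,4)=36+126=162.

Answer: C(9,2)+C(9,4)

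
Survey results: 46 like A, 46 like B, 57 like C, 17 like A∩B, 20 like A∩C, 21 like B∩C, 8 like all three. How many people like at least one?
99

|A∪B∪C| = 46+46+57-17-20-21+8 = 99.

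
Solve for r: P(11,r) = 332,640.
6

Solution: P(11,r) = 11·10·…·(11−r+1), a product of r factors. Multiplying down from 11: 11 = 11; 11·10 = 110; 11·10·9 = 990; 11·10·9·8 = 7,920; 11·10·9·8·7 = 55,440; 11·10·9·8·7·6 = 332,640 ✓ (6 factors). So r = 6.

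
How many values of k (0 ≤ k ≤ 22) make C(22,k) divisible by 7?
Checking C(22,k) mod 7 for k = 0..22: divisible at k = 2, 3, 4, 5, 6, 9, 10, 11, 12, 13, 16, 17, 18, 19, 20. That's 15 values.
Final answer: 15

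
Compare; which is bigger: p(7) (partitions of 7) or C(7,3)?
C(7,3)

Solution: Pentagonal recurrence p(n) = p(n−1) + p(n−2) − p(n−5) − p(n−7) + …: p(7) = p(6) + p(5) − p(2) − p(0) = 11 + 7 − 2 − 1 = 15; C(7,3) = 35.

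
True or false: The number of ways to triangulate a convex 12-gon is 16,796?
True

Working:
Triangulations of a convex 12-gon are counted by the Catalan number C_10: C_10 = C(20,10)/(10+1) = 184,756/11 = 16,796.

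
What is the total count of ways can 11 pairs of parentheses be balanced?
58,786

Solution: Using the Catalan number formula: C_n = C(2n, n) / (n+1)
C_11 = C(22, 11) / (11+1)
     = 705432 / 12
     = 58,786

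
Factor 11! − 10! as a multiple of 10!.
10 × 10! = 36,288,000

Reasoning: 11! − 10! = 11·10! − 10! = (11 − 1)·10! = 10 × 10! = 36,288,000.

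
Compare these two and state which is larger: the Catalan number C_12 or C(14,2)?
C_12 = C(24,12)/(12+1) = 2,704,156/13 = 208,012; C(14,2) = 91.

Answer: C_12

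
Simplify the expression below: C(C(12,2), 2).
2,145

Reasoning: C(12,2) = 66, then C(66, 2) = 2,145.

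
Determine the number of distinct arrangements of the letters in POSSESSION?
75,600

Working:
Word has 10 letters (P=1, O=2, S=4, E=1, I=1, N=1). Arrangements: 10!/Π(k!) = 75,600.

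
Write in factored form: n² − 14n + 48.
(n − 6)(n − 8)

Solution: Seek roots whose sum is 14 and product is 48: (6, 8). So n² − 14n + 48 = (n − 6)(n − 8).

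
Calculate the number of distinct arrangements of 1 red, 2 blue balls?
3

Solution: Multinomial: 3!/(1! × 2!) = 3.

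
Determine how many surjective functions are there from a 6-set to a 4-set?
Onto functions = 4! × S(6,4)
First compute S(6,4) via recurrence:
Using the Stirling recurrence: S(n,k) = k·S(n-1,k) + S(n-1,k-1)
S(6,4) = 4·S(5,4) + S(5,3)
         = 4·10 + 25
         = 40 + 25
         = 65
Then: 24 × 65 = 1,560
Final answer: 1,560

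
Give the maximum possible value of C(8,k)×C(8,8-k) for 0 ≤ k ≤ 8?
4,900

Working:
C(8,k)·C(8,8-k) = C(8,k)², maximised at the centre k = 4: C(8,4)² = 4,900.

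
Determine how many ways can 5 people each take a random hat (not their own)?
44

Solution: Using D(n) = (n-1)[D(n-1) + D(n-2)]:
D(5) = (5-1) × [D(4) + D(3)]
      = 4 × [9 + 2]
      = 4 × 11
      = 44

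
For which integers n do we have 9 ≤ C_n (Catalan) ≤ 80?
C_3=5; C_4=14; C_5=42; C_6=132. So valid n = 4, 5.

Answer: 4, 5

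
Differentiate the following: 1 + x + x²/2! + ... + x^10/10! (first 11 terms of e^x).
1 + x + x²/2! + ... + x^9/9!

Reasoning: Differentiating term by term gives the first 10 terms of e^x.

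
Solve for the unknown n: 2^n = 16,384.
14

Explanation: 16,384 = 1,024 × 16 = 2^10 × 2^4 = 2^14, so n = 14.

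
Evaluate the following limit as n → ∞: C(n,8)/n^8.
1/40320

Working:
C(n,8) ≈ n^8/8! for large n. Limit = 1/8! = 1/40320.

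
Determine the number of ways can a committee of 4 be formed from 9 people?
126
C(9,4) = 9! / (4! × (9-4)!)
         = 9! / (4! × 5!)
         = 126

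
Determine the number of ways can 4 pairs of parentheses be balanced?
14

Explanation: Using the Catalan number formula: C_n = C(2n, n) / (n+1)
C_4 = C(8, 4) / (4+1)
     = 70 / 5
     = 14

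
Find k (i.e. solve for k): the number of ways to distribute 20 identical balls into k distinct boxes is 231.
3

Working:
Stars and bars: the count is C(20+k−1, k−1), increasing in k. k=2: C(21,1) = 21, k=3: C(22,2) = 231 ✓. So k = 3.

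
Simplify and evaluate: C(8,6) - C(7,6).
21

Explanation: C(8,6) - C(7,6) = C(7,5) = 21.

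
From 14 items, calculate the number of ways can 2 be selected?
91

Working:
C(14,2) = 14! / (2! × (14-2)!)
         = 14! / (2! × 12!)
         = 91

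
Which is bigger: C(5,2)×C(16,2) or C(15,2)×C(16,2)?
C(5,2)×C(16,2)=1,200, C(15,2)×C(16,2)=12,600.

Answer: C(15,2)×C(16,2)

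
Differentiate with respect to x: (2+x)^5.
5(2+x)^4

Working:
Using the power rule: d/dx (2+x)^5 = 5(2+x)^{4}.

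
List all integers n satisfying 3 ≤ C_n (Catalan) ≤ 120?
C_2=2; C_3=5; C_4=14; C_5=42; C_6=132. So valid n = 3, 4, 5.

Answer: 3, 4, 5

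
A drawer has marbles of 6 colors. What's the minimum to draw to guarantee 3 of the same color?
13

Solution: Worst case: 2 of each = 12. One more: 13.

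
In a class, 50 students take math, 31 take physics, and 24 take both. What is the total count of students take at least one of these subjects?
57

Reasoning: |A∪B| = |A|+|B|-|A∩B| = 50+31-24 = 57.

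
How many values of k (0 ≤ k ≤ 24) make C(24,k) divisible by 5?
Checking C(24,k) mod 5 for k = 0..24: none are divisible by 5. Count = 0.

Answer: 0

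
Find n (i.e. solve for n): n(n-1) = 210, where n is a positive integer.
n² − n − 210 = 0, so n = (1 ± √(1 + 4·210))/2 = (1 ± √841)/2 = (1 ± 29)/2, i.e. n = 15 or n = -14. Taking the positive root, n = 15 (check: 15×14 = 210).
Final answer: 15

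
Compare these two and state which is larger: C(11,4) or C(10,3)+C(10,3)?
C(11,4)=330; C(10,3)+C(10,3)=120+120=240.

Answer: C(11,4)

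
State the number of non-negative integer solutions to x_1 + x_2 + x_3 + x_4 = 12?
455

Explanation: C(12+4-1, 4-1) = 455.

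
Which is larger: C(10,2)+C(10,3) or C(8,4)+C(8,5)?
First=165, Second=126.

Answer: C(10,2)+C(10,3)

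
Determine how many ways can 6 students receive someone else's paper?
265

Working:
Using D(n) = (n-1)[D(n-1) + D(n-2)]:
D(6) = (6-1) × [D(5) + D(4)]
      = 5 × [44 + 9]
      = 5 × 53
      = 265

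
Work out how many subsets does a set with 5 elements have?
Each element can be included or excluded: 2^5 = 32.
Final answer: 32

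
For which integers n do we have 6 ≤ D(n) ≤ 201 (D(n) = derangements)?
Using D(n) = (n−1)[D(n−1) + D(n−2)] with D(1)=0, D(2)=1: D(3)=2; D(4)=9; D(5)=44; D(6)=265. So valid n = 4, 5.
Final answer: 4, 5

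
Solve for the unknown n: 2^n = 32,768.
15
32,768 = 1,024 × 32 = 2^10 × 2^5 = 2^15, so n = 15.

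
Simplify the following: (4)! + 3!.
30

Explanation: (4)! + 3! = (4)·3! + 3! = (4+1)·3! = 5·3! = 30.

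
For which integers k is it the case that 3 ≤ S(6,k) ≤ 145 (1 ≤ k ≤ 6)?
2, 3, 4, 5
S(6,1)=1; S(6,2)=31; S(6,3)=90; S(6,4)=65; S(6,5)=15; S(6,6)=1. So valid k = 2, 3, 4, 5.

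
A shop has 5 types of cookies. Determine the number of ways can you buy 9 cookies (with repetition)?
715

Stars and bars: C(9+5-1, 9) = C(13, 9) = 715.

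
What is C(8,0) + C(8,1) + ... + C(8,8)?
256

Reasoning: Sum of binomial coefficients = 2^8 = 256.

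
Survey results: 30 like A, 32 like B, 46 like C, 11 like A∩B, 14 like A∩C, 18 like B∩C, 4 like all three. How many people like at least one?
69

|A∪B∪C| = 30+32+46-11-14-18+4 = 69.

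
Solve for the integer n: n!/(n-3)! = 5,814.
19

Working:
n!/(n-3)! = n×(n-1)×(n-2), a product of 3 consecutive integers ≈ (n−1)^3. 5,814^(1/3) + 1 ≈ 19.0; check n = 19: 19×18×17 = 5,814 ✓. So n = 19.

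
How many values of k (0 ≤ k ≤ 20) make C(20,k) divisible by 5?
16
Checking C(20,k) mod 5 for k = 0..20: divisible at k = 1, 2, 3, 4, 6, 7, 8, 9, 11, 12, 13, 14, 16, 17, 18, 19. That's 16 values.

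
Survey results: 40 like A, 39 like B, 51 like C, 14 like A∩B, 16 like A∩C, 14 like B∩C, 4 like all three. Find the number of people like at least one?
90

Reasoning: |A∪B∪C| = 40+39+51-14-16-14+4 = 90.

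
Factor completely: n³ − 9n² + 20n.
n(n − 4)(n − 5)

Explanation: n³ − 9n² + 20n = n(n² − 9n + 20) = n(n − 4)(n − 5).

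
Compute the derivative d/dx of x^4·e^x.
Product rule: d/dx[x^4]·e^x + x^4·d/dx[e^x] = 4x^{3}e^x + x^4e^x.
Final answer: (4x^3 + x^4)e^x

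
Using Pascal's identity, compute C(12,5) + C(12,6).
1,716
C(12,5) + C(12,6) = C(13,6) = 1,716.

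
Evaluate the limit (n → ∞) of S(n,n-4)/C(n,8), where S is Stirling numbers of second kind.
105

The leading term of S(n,n-4) as a polynomial in n is (7)!!·C(n,8), so the ratio → (7)!! = 105.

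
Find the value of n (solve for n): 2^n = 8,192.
13

Working:
8,192 = 1,024 × 8 = 2^10 × 2^3 = 2^13, so n = 13.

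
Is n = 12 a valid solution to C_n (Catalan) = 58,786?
No
C_12 = C(24,12)/(12+1) = 2,704,156/13 = 208,012, which does not equal 58,786.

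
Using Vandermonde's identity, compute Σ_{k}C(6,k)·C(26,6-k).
906,192

Reasoning: = C(6+26,6) = C(32,6) = 906,192.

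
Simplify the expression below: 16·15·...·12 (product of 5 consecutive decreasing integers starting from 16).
524,160

Reasoning: This is P(16,5) = 16!/(11)! = 524,160.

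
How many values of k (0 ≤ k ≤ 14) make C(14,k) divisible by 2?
7

Checking C(14,k) mod 2 for k = 0..14: divisible at k = 1, 3, 5, 7, 9, 11, 13. That's 7 values.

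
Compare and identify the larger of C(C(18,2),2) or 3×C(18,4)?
C(C(18,2),2)=11,628, 3×C(18,4)=9,180.
Final answer: C(C(18,2),2)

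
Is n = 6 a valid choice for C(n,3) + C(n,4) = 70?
No

Explanation: C(6,3) + C(6,4) = 20 + 15 = 35, which does not equal 70.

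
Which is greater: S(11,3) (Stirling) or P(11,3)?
S(11,3)

Explanation: S(11,3) = 3·S(10,3) + S(10,2) = 3·9,330 + 511 = 28,501; P(11,3) = 990.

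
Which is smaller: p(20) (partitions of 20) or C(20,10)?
Pentagonal recurrence p(n) = p(n−1) + p(n−2) − p(n−5) − p(n−7) + …: p(20) = p(19) + p(18) − p(15) − p(13) + p(8) + p(5) = 490 + 385 − 176 − 101 + 22 + 7 = 627; C(20,10) = 184,756.

Answer: p(20)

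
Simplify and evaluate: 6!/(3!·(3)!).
20

Solution: This is C(6,3) = 20.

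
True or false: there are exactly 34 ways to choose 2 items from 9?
False

C(9,2) = 36 ≠ 34.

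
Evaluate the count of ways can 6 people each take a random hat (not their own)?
265

Working:
Using D(n) = (n-1)[D(n-1) + D(n-2)]:
D(6) = (6-1) × [D(5) + D(4)]
      = 5 × [44 + 9]
      = 5 × 53
      = 265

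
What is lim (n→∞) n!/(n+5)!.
0

Working:
n!/(n+5)! = 1/[(n+1)(n+2)···(n+5)] → 0 as n → ∞.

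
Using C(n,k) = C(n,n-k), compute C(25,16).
C(25,16) = C(25,9) = 2,042,975.
Final answer: 2,042,975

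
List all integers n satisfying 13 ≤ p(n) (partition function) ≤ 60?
Tabulating p(n) via p(n) = p(n−1) + p(n−2) − p(n−5) − p(n−7) + …: p(6)=11; p(7)=15; p(8)=22; p(9)=30; p(10)=42; p(11)=56; p(12)=77. So valid n = 7, 8, 9, 10, 11.
Final answer: 7, 8, 9, 10, 11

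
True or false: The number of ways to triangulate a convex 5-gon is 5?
Triangulations of a convex 5-gon are counted by the Catalan number C_3: C_3 = C(6,3)/(3+1) = 20/4 = 5.
Final answer: True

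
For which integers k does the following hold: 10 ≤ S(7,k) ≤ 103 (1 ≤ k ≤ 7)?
2, 6

Working:
S(7,1)=1; S(7,2)=63; S(7,3)=301; S(7,4)=350; S(7,5)=140; S(7,6)=21; S(7,7)=1. So valid k = 2, 6.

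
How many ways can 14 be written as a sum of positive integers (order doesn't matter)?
Pentagonal recurrence p(n) = p(n−1) + p(n−2) − p(n−5) − p(n−7) + …: p(14) = p(13) + p(12) − p(9) − p(7) + p(2) = 101 + 77 − 30 − 15 + 2 = 135.
Final answer: 135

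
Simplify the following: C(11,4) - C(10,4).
C(11,4) - C(10,4) = C(10,3) = 120.

Answer: 120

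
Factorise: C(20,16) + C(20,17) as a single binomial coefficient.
C(21,17)

By Pascal's identity: C(20,16) + C(20,17) = C(21,17) = 5,985.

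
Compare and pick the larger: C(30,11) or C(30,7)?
C(30,11)

Working:
C(30,11)=54,627,300, C(30,7)=2,035,800.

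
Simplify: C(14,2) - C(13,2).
13

Solution: C(14,2) - C(13,2) = C(13,1) = 13.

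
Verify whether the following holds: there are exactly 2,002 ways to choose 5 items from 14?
True

Explanation: C(14,5) = 2,002.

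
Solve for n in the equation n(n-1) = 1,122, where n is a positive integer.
n² − n − 1,122 = 0, so n = (1 ± √(1 + 4·1,122))/2 = (1 ± √4,489)/2 = (1 ± 67)/2, i.e. n = 34 or n = -33. Taking the positive root, n = 34 (check: 34×33 = 1,122).

Answer: 34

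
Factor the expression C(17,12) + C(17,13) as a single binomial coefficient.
C(18,13)
By Pascal's identity: C(17,12) + C(17,13) = C(18,13) = 8,568.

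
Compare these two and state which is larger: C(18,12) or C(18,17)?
C(18,12)=18,564, C(18,17)=18.

Answer: C(18,12)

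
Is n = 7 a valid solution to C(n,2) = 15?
No

C(7,2) = 7·6/2! = 42/2 = 21, which does not equal 15.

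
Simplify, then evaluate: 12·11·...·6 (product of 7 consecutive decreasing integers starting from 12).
3,991,680

Reasoning: This is P(12,7) = 12!/(5)! = 3,991,680.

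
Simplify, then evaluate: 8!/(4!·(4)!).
70

Explanation: This is C(8,4) = 70.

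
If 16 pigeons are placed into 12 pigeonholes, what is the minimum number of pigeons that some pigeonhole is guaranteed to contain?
2

Reasoning: Pigeonhole: ⌈16/12⌉ = 2.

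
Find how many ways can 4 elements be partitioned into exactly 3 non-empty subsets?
6

This equals S(4,3), the Stirling number of the 2nd kind.
Using the Stirling recurrence: S(n,k) = k·S(n-1,k) + S(n-1,k-1)
S(4,3) = 3·S(3,3) + S(3,2)
         = 3·1 + 3
         = 3 + 3
         = 6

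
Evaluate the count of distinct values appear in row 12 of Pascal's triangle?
7
Row 12 has entries C(12,0)..C(12,12); by symmetry C(12,k)=C(12,12-k), giving 7 distinct values.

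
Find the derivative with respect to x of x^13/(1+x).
Quotient rule: [13x^{12}(1+x) - x^13]/(1+x)².

Answer: (13x^12(1+x) - x^13)/(1+x)²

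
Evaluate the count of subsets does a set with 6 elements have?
Each element can be included or excluded: 2^6 = 64.
Final answer: 64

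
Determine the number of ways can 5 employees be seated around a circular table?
Circular arrangements: (5-1)! = 24.

Answer: 24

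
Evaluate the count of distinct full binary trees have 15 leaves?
2,674,440

Working:
Using the Catalan number formula: C_n = C(2n, n) / (n+1)
C_14 = C(28, 14) / (14+1)
     = 40116600 / 15
     = 2,674,440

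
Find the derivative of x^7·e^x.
Product rule: d/dx[x^7]·e^x + x^7·d/dx[e^x] = 7x^{6}e^x + x^7e^x.
Final answer: (7x^6 + x^7)e^x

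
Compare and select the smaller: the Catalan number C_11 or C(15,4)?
C_11 = C(22,11)/(11+1) = 705,432/12 = 58,786; C(15,4) = 1,365.
Final answer: C(15,4)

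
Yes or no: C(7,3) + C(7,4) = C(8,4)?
Yes
Pascal's identity: LHS = 35 + 35 = 70; RHS = C(8,4) = 70. Both sides agree, so the statement holds.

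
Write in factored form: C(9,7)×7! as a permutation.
C(9,7)×7! = [9!/(7!(2)!)]×7! = 9!/(2)! = P(9,7) = 181,440.

Answer: P(9,7)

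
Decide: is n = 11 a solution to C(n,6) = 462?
Yes

C(11,6) = 11·10·9·8·7·6/6! = 332,640/720 = 462, which equals 462.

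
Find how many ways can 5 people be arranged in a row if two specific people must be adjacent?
48

Solution: Treat pair as unit: (5-1)! arrangements × 2 internal orders = 48.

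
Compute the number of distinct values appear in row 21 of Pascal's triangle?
11

Working:
Row 21 has entries C(21,0)..C(21,21); by symmetry C(21,k)=C(21,21-k), giving 11 distinct values.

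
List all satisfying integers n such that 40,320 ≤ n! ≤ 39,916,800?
8, 9, 10, 11

Working:
n! is strictly increasing; 8! = 40,320 and 11! = 39,916,800, so valid n = 8, 9, 10, 11.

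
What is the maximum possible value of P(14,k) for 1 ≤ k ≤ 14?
P(14,k) increases in k, so maximum at k = 14: 14! = 87,178,291,200.
Final answer: 87,178,291,200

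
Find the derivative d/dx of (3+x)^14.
14(3+x)^13
Using the power rule: d/dx (3+x)^14 = 14(3+x)^{13}.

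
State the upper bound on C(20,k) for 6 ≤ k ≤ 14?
C(20,k) is maximised at the centre of the row: C(20,10) = 184,756.
Final answer: 184,756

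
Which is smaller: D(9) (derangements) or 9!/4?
9!/4

Working:
D(9) = (9-1)·[D(8) + D(7)] = 8·[14,833 + 1,854] = 133,496; 9!/4 = 362,880/4 = 90,720.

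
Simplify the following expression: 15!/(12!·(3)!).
This is C(15,12) = 455.
Final answer: 455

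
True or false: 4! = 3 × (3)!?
False

Explanation: 4! = 4 × 3! = 24, but 3 × 3! = 18.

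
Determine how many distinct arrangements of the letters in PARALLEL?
3,360
Word has 8 letters (P=1, A=2, R=1, L=3, E=1). Arrangements: 8!/Π(k!) = 3,360.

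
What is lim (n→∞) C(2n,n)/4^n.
0

Explanation: C(2n,n) ~ 4^n/√(πn), so C(2n,n)/4^n ~ 1/√(πn) → 0.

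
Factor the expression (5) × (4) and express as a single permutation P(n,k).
Product of 2 consecutive descending integers starting at 5: P(5,2) = 5!/3! = 20.

Answer: P(5,2) = 5!/(3)!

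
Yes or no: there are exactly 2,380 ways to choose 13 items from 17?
Yes

Working:
C(17,13) = 2,380.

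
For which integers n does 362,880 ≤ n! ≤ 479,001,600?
9, 10, 11, 12

Working:
n! is strictly increasing; 9! = 362,880 and 12! = 479,001,600, so valid n = 9, 10, 11, 12.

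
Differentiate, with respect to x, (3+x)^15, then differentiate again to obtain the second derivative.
210(3+x)^13

Solution: First derivative: 15(3+x)^{14}. Second derivative: 15·14·(3+x)^{13} = 210(3+x)^{13}.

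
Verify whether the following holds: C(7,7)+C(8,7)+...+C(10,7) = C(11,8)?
True

Solution: Hockey stick identity gives Σ = C(11,8) = 165; RHS C(11,8) = 165.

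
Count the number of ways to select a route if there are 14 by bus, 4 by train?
18

Explanation: By the addition principle: 14 + 4 = 18.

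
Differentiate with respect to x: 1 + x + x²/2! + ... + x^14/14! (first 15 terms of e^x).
1 + x + x²/2! + ... + x^13/13!

Reasoning: Differentiating term by term gives the first 14 terms of e^x.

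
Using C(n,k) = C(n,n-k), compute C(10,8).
C(10,8) = C(10,2) = 45.
Final answer: 45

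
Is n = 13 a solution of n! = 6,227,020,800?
13! = 13·12! = 13·479,001,600 = 6,227,020,800, which equals 6,227,020,800.
Final answer: Yes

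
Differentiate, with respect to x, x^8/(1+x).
(8x^7(1+x) - x^8)/(1+x)²

Reasoning: Quotient rule: [8x^{7}(1+x) - x^8]/(1+x)².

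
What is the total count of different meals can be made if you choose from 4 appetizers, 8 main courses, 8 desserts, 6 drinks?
1,536
By the multiplication principle: 4 × 8 × 8 × 6 = 1,536.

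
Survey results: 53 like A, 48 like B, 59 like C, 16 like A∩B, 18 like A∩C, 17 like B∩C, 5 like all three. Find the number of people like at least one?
114

Solution: |A∪B∪C| = 53+48+59-16-18-17+5 = 114.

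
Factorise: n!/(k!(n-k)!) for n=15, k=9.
C(15,9) = 5,005

Solution: This is the binomial coefficient C(15,9) = 5,005.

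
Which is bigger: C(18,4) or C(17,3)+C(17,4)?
Equal
By Pascal's identity: C(18,4) = C(17,3)+C(17,4) = 3,060. Equal.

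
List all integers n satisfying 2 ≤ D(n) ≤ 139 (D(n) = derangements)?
Using D(n) = (n−1)[D(n−1) + D(n−2)] with D(1)=0, D(2)=1: D(2)=1; D(3)=2; D(4)=9; D(5)=44; D(6)=265. So valid n = 3, 4, 5.
Final answer: 3, 4, 5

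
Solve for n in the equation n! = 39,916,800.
11

Reasoning: n! is strictly increasing. 9! = 362,880, 10! = 3,628,800, 11! = 39,916,800 ✓. So n = 11.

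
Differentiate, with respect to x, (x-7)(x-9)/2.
(2x - 16)/2

Solution: d/dx[(x-7)(x-9)] = (x-9) + (x-7) = 2x - 16. Dividing by 2 gives (2x - 16)/2.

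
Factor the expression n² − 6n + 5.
(n − 1)(n − 5)
Seek roots whose sum is 6 and product is 5: (1, 5). So n² − 6n + 5 = (n − 1)(n − 5).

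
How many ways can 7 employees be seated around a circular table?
720

Reasoning: Circular arrangements: (7-1)! = 720.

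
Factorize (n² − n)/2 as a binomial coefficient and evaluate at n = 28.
C(n,2); C(28,2) = 378

(n² − n)/2 = n(n−1)/2 = C(n,2). At n = 28: C(28,2) = 378.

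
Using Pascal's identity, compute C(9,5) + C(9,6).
210

Solution: C(9,5) + C(9,6) = C(10,6) = 210.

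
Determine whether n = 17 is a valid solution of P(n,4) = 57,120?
Yes

Reasoning: P(17,4) = 17·16·15·14 = 57,120, which equals 57,120.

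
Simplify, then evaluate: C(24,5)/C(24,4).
C(n,k+1)/C(n,k) = (n−k)/(k+1). Here (24−4)/(4+1) = 20/5 = 4.

Answer: 4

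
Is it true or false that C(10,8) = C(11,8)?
False

Reasoning: LHS = C(10,8) = 45; RHS = C(11,8) = 165. 45 ≠ 165, so the statement does not hold.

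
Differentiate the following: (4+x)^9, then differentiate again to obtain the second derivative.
72(4+x)^7

First derivative: 9(4+x)^{8}. Second derivative: 9·8·(4+x)^{7} = 72(4+x)^{7}.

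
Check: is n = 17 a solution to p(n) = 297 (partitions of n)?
Yes
Pentagonal recurrence p(n) = p(n−1) + p(n−2) − p(n−5) − p(n−7) + …: p(17) = p(16) + p(15) − p(12) − p(10) + p(5) + p(2) = 231 + 176 − 77 − 42 + 7 + 2 = 297, which equals 297.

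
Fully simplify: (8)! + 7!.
(8)! + 7! = (8)·7! + 7! = (8+1)·7! = 9·7! = 45,360.
Final answer: 45,360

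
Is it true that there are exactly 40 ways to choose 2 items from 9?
False

Explanation: C(9,2) = 36 ≠ 40.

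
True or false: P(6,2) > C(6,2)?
True
P(6,2) = 30 and C(6,2) = 15; P(n,r) = r! × C(n,r) so P > C whenever r ≥ 2.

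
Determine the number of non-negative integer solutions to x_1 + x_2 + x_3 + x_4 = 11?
364

Reasoning: C(11+4-1, 4-1) = 364.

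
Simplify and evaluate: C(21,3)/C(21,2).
19/3

Explanation: C(n,k+1)/C(n,k) = (n−k)/(k+1). Here (21−2)/(2+1) = 19/3 = 19/3.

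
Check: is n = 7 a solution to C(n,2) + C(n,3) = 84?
No

Working:
C(7,2) + C(7,3) = 21 + 35 = 56, which does not equal 84.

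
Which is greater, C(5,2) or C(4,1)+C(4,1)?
C(5,2)

Working:
C(5,2)=10; C(4,1)+C(4,1)=4+4=8.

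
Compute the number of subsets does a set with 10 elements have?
1,024

Each element can be included or excluded: 2^10 = 1,024.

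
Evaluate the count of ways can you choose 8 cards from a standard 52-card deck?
C(52,8) = 752,538,150.

Answer: 752,538,150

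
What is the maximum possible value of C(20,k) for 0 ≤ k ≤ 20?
184,756

Working:
Maximum at k = 10: C(20,10) = 184,756.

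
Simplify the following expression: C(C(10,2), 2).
990

C(10,2) = 45, then C(45, 2) = 990.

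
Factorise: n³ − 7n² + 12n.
n(n − 3)(n − 4)

Solution: n³ − 7n² + 12n = n(n² − 7n + 12) = n(n − 3)(n − 4).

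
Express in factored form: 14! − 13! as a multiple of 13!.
13 × 13! = 80,951,270,400

14! − 13! = 14·13! − 13! = (14 − 1)·13! = 13 × 13! = 80,951,270,400.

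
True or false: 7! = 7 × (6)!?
By definition n! = n × (n-1)!, so 7! = 7 × 6!.

Answer: True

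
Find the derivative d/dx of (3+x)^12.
12(3+x)^11

Reasoning: Using the power rule: d/dx (3+x)^12 = 12(3+x)^{11}.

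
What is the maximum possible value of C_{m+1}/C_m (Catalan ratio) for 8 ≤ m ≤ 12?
C_{m+1}/C_m = 2(2m+1)/(m+2), which increases with m. Maximum at m = 12: 2·25/14 = 25/7.

Answer: 25/7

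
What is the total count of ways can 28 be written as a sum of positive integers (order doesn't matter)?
3,718

Solution: Pentagonal recurrence p(n) = p(n−1) + p(n−2) − p(n−5) − p(n−7) + …: p(28) = p(27) + p(26) − p(23) − p(21) + p(16) + p(13) − p(6) − p(2) = 3,010 + 2,436 − 1,255 − 792 + 231 + 101 − 11 − 2 = 3,718.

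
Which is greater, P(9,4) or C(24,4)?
C(24,4)

Explanation: P(9,4)=3,024, C(24,4)=10,626.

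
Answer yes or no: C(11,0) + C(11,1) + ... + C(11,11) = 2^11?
Binomial theorem with x = y = 1: Σ C(11,i) = (1+1)^11 = 2^11 = 2,048. The statement holds.
Final answer: Yes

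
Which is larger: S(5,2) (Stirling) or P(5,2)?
P(5,2)

Reasoning: S(5,2) = 2·S(4,2) + S(4,1) = 2·7 + 1 = 15; P(5,2) = 20.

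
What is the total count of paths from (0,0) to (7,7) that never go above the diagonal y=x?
429

Counted by the Catalan number C_7: C_7 = C(14,7)/(7+1) = 3,432/8 = 429.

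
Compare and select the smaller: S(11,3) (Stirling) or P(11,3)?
P(11,3)

Solution: S(11,3) = 3·S(10,3) + S(10,2) = 3·9,330 + 511 = 28,501; P(11,3) = 990.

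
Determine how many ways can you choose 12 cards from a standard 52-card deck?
C(52,12) = 206,379,406,870.

Answer: 206,379,406,870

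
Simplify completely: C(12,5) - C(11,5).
C(12,5) - C(11,5) = C(11,4) = 330.
Final answer: 330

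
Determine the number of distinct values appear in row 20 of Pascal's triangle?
11

Row 20 has entries C(20,0)..C(20,20); by symmetry C(20,k)=C(20,20-k), giving 11 distinct values.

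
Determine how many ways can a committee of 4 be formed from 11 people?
330

Working:
C(11,4) = 11! / (4! × (11-4)!)
         = 11! / (4! × 7!)
         = 330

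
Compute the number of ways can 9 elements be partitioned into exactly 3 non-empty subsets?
3,025

Explanation: This equals S(9,3), the Stirling number of the 2nd kind.
Using the Stirling recurrence: S(n,k) = k·S(n-1,k) + S(n-1,k-1)
S(9,3) = 3·S(8,3) + S(8,2)
         = 3·966 + 127
         = 2898 + 127
         = 3,025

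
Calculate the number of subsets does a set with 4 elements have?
16

Solution: Each element can be included or excluded: 2^4 = 16.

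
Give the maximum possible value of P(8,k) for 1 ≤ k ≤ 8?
40,320

Working:
P(8,k) increases in k, so maximum at k = 8: 8! = 40,320.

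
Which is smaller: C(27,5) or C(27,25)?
C(27,25)

Working:
C(27,5)=80,730, C(27,25)=351.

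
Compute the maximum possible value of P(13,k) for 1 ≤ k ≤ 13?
6,227,020,800

Solution: P(13,k) increases in k, so maximum at k = 13: 13! = 6,227,020,800.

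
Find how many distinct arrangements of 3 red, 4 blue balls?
35
Multinomial: 7!/(3! × 4!) = 35.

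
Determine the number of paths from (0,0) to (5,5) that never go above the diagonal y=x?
42

Reasoning: Counted by the Catalan number C_5: C_5 = C(10,5)/(5+1) = 252/6 = 42.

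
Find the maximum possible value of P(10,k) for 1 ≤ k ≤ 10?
3,628,800

Solution: P(10,k) increases in k, so maximum at k = 10: 10! = 3,628,800.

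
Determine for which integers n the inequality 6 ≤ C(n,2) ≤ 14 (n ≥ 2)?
4, 5
C(3,2)=3; C(4,2)=6; C(5,2)=10; C(6,2)=15. So valid n = 4, 5.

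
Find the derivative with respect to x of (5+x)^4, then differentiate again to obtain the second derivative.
12(5+x)^2

Working:
First derivative: 4(5+x)^{3}. Second derivative: 4·3·(5+x)^{2} = 12(5+x)^{2}.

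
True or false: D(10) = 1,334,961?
Derangements of 10 elements: D(10) = (10-1)·[D(9) + D(8)] = 9·[133,496 + 14,833] = 1,334,961.
Final answer: True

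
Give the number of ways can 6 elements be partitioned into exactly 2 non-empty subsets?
31

Solution: This equals S(6,2), the Stirling number of the 2nd kind.
Using the Stirling recurrence: S(n,k) = k·S(n-1,k) + S(n-1,k-1)
S(6,2) = 2·S(5,2) + S(5,1)
         = 2·15 + 1
         = 30 + 1
         = 31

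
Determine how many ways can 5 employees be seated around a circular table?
24

Circular arrangements: (5-1)! = 24.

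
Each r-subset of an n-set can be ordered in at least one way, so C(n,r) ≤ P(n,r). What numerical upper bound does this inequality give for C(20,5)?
1,860,480

Reasoning: P(20,5) = 20·19·18·17·16 = 1,860,480, so C(20,5) ≤ 1,860,480. (The bound is loose by a factor of 5! = 120: C(20,5) = 1,860,480/120 = 15,504.)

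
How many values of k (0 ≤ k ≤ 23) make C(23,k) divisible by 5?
4

Solution: Checking C(23,k) mod 5 for k = 0..23: divisible at k = 4, 9, 14, 19. That's 4 values.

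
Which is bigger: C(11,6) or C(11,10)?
C(11,6)

Explanation: C(11,6)=462, C(11,10)=11.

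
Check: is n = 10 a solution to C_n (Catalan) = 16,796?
Yes

C_10 = C(20,10)/(10+1) = 184,756/11 = 16,796, which equals 16,796.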